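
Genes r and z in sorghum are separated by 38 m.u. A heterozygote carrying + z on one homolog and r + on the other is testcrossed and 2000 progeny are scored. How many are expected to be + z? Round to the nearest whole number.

A map distance of 38 m.u. corresponds to a recombination frequency of 0.380.
The F1 is + z / r +, so + z is a parental gamete class with expected frequency (1 − r)/2 = 0.620/2 = 0.3100.
Expected number = 0.3100 × 2000 = 620.00 ≈ 620.

620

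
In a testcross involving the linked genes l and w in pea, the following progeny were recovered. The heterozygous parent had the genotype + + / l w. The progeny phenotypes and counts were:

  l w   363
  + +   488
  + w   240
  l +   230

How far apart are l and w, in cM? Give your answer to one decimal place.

The recombinant classes are + w and l +: 240 + 230 = 470.
Recombination frequency = 470/1321 = 0.3558 ≈ 35.6%, i.e. 35.6 cM.

35.6 cM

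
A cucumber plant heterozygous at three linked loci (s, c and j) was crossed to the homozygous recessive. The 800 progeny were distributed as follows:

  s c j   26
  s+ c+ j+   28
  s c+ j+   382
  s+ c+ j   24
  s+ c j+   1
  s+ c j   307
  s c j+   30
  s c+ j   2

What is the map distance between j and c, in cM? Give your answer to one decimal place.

The two most frequent reciprocal classes, s+ c j and s c+ j+, are the parental types, so the F1 was s+ c j / s c+ j+.
The two rarest classes, s+ c j+ and s c+ j, are the double crossovers. Comparing them with the parentals, only the j allele has switched, so j is the middle locus and the order is c – j – s.
Crossovers in the c–j interval produce the single-crossover classes s+ c+ j and s c j+ (24 + 30 = 54) plus the double crossovers (3).
RF(c–j) = (54 + 3) / 800 = 57/800 = 0.0712 → 7.1 cM.

7.1 cM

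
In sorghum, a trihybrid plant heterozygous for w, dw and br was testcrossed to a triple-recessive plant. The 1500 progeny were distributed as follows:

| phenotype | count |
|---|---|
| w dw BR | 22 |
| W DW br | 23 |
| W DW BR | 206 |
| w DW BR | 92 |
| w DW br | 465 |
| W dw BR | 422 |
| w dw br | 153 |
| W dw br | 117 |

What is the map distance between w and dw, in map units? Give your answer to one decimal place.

The two most frequent reciprocal classes, W dw BR and w DW br, are the parental types, so the F1 was W dw BR / w DW br.
The two rarest classes, w dw BR and W DW br, are the double crossovers. Comparing them with the parentals, only the w allele has switched, so w is the middle locus and the order is dw – w – br.
Crossovers in the dw–w interval produce the single-crossover classes W DW BR and w dw br (206 + 153 = 359) plus the double crossovers (45).
RF(dw–w) = (359 + 45) / 1500 = 404/1500 = 0.2693 → 26.9 map units.

26.9 map units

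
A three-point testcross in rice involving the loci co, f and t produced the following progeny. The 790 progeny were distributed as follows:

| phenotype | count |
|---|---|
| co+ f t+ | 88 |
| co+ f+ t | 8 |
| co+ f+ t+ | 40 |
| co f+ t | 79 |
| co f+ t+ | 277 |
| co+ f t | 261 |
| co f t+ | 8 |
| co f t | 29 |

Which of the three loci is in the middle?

The two most frequent reciprocal classes, co f+ t+ and co+ f t, are the parental types, so the F1 was co f+ t+ / co+ f t.
The two rarest classes, co f t+ and co+ f+ t, are the double crossovers. Comparing them with the parentals, only the f allele has switched, so f is the middle locus and the order is t – f – co.

f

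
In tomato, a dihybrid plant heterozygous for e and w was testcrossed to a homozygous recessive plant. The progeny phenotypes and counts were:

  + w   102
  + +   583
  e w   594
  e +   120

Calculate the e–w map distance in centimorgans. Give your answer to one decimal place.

15.9 centimorgans

The two most frequent classes, + + (583) and e w (594), are the parental types, so the F1 was + + / e w.
The recombinant classes are + w and e +: 102 + 120 = 222.
Recombination frequency = 222/1399 = 0.1587 ≈ 15.9%, i.e. 15.9 centimorgans.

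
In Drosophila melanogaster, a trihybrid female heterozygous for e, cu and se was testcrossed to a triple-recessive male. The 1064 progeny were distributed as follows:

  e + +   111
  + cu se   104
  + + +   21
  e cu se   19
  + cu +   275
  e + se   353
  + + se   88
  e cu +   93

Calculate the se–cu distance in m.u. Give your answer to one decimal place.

The two most frequent reciprocal classes, e + se and + cu +, are the parental types, so the F1 was e + se / + cu +.
The two rarest classes, e cu se and + + +, are the double crossovers. Comparing them with the parentals, only the cu allele has switched, so cu is the middle locus and the order is se – cu – e.
Crossovers in the se–cu interval produce the single-crossover classes e + + and + cu se (111 + 104 = 215) plus the double crossovers (40).
RF(se–cu) = (215 + 40) / 1064 = 255/1064 = 0.2397 → 24.0 m.u.

24.0 m.u.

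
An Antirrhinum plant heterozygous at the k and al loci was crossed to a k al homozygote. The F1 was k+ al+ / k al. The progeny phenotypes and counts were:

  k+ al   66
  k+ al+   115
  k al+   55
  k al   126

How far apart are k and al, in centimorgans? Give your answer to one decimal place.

33.4 centimorgans

The recombinant classes are k+ al and k al+: 66 + 55 = 121.
Recombination frequency = 121/362 = 0.3343 ≈ 33.4%, i.e. 33.4 centimorgans.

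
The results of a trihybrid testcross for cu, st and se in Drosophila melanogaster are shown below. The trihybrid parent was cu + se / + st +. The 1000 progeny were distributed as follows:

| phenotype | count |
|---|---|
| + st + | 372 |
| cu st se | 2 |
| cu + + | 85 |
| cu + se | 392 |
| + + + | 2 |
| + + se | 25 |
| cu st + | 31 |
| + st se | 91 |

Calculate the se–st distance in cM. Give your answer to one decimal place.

18.0 cM

The two rarest classes, cu st se and + + +, are the double crossovers. Comparing them with the parentals, only the st allele has switched, so st is the middle locus and the order is cu – st – se.
Crossovers in the st–se interval produce the single-crossover classes cu + + and + st se (85 + 91 = 176) plus the double crossovers (4).
RF(st–se) = (176 + 4) / 1000 = 180/1000 = 0.1800 → 18.0 cM.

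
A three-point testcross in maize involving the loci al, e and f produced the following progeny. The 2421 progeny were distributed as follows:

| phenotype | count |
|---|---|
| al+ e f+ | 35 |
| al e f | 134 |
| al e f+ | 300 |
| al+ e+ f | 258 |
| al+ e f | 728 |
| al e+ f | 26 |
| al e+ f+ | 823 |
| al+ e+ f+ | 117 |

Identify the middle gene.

f

The two most frequent reciprocal classes, al e+ f+ and al+ e f, are the parental types, so the F1 was al e+ f+ / al+ e f.
The two rarest classes, al e+ f and al+ e f+, are the double crossovers. Comparing them with the parentals, only the f allele has switched, so f is the middle locus and the order is e – f – al.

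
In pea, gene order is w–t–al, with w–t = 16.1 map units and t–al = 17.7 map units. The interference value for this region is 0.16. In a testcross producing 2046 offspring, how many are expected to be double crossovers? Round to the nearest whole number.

49

Map distances give recombination frequencies of 0.161 and 0.177 for the two intervals.
With interference 0.16 (so coincidence = 0.84), expected double-crossover frequency = 0.161 × 0.177 × 0.84 = 0.02394.
Expected number = 0.02394 × 2046 = 48.98 ≈ 49.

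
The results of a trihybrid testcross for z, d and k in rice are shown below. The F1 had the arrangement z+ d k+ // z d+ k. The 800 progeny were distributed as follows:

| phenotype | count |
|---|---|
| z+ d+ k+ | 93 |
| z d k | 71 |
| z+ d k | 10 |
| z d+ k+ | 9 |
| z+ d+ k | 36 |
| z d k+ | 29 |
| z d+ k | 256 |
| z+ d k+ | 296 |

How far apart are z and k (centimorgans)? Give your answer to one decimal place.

10.5 centimorgans

The two rarest classes, z+ d k and z d+ k+, are the double crossovers. Comparing them with the parentals, only the k allele has switched, so k is the middle locus and the order is z – k – d.
Crossovers in the z–k interval produce the single-crossover classes z d k+ and z+ d+ k (29 + 36 = 65) plus the double crossovers (19).
RF(z–k) = (65 + 19) / 800 = 84/800 = 0.1050 → 10.5 centimorgans.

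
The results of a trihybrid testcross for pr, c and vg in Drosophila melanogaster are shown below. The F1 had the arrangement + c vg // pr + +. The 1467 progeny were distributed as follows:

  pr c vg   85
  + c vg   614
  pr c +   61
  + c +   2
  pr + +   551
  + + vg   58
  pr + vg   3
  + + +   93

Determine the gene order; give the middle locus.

The two rarest classes, + c + and pr + vg, are the double crossovers. Comparing them with the parentals, only the vg allele has switched, so vg is the middle locus and the order is c – vg – pr.

vg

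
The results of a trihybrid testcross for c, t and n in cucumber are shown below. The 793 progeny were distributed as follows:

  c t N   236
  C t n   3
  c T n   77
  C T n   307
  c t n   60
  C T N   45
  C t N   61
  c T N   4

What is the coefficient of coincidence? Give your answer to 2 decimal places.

The two most frequent reciprocal classes, C T n and c t N, are the parental types, so the F1 was C T n / c t N.
The two rarest classes, C t n and c T N, are the double crossovers. Comparing them with the parentals, only the t allele has switched, so t is the middle locus and the order is c – t – n.
c–t: (138 + 7)/793 = 0.1828; t–n: (105 + 7)/793 = 0.1412.
Expected DCO frequency = 0.1828 × 0.1412 ≈ 0.02581; observed = 7/793 ≈ 0.00883.
Coefficient of coincidence = 0.00883/0.02581 ≈ 0.34.

0.34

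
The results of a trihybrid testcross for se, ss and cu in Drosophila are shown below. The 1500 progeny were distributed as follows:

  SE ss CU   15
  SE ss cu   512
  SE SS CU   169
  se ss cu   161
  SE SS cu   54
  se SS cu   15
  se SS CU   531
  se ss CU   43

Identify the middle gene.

cu

The two most frequent reciprocal classes, SE ss cu and se SS CU, are the parental types, so the F1 was SE ss cu / se SS CU.
The two rarest classes, SE ss CU and se SS cu, are the double crossovers. Comparing them with the parentals, only the cu allele has switched, so cu is the middle locus and the order is ss – cu – se.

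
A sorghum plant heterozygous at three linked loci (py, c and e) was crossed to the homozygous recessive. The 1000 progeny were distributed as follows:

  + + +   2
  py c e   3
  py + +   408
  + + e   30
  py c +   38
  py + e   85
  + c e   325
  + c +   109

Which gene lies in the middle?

The two most frequent reciprocal classes, py + + and + c e, are the parental types, so the F1 was py + + / + c e.
The two rarest classes, + + + and py c e, are the double crossovers. Comparing them with the parentals, only the py allele has switched, so py is the middle locus and the order is c – py – e.

py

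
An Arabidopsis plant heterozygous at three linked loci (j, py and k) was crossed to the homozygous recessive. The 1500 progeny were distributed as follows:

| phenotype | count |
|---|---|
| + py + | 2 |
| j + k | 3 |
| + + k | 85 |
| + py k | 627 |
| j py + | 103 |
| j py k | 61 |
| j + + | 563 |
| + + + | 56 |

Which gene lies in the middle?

The two most frequent reciprocal classes, j + + and + py k, are the parental types, so the F1 was j + + / + py k.
The two rarest classes, j + k and + py +, are the double crossovers. Comparing them with the parentals, only the k allele has switched, so k is the middle locus and the order is py – k – j.

k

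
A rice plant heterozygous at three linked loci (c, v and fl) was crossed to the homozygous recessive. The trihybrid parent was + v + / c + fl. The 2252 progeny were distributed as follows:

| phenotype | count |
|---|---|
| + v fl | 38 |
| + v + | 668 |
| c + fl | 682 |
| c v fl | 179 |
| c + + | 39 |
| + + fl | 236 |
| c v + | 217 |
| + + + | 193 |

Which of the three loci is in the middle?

fl

The two rarest classes, + v fl and c + +, are the double crossovers. Comparing them with the parentals, only the fl allele has switched, so fl is the middle locus and the order is c – fl – v.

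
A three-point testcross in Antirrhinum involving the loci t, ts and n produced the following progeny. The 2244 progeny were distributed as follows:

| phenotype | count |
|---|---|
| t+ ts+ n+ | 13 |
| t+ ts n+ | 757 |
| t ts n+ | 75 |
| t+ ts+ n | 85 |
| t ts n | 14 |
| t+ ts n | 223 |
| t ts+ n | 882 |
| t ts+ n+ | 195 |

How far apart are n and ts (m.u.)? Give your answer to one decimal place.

19.8 m.u.

The two most frequent reciprocal classes, t+ ts n+ and t ts+ n, are the parental types, so the F1 was t+ ts n+ / t ts+ n.
The two rarest classes, t+ ts+ n+ and t ts n, are the double crossovers. Comparing them with the parentals, only the ts allele has switched, so ts is the middle locus and the order is t – ts – n.
Crossovers in the ts–n interval produce the single-crossover classes t+ ts n and t ts+ n+ (223 + 195 = 418) plus the double crossovers (27).
RF(ts–n) = (418 + 27) / 2244 = 445/2244 = 0.1983 → 19.8 m.u.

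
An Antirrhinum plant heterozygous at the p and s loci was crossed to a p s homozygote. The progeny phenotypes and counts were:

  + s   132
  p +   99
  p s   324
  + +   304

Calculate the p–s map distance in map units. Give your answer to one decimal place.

26.9 map units

The two most frequent classes, + + (304) and p s (324), are the parental types, so the F1 was + + / p s.
The recombinant classes are + s and p +: 132 + 99 = 231.
Recombination frequency = 231/859 = 0.2689 ≈ 26.9%, i.e. 26.9 map units.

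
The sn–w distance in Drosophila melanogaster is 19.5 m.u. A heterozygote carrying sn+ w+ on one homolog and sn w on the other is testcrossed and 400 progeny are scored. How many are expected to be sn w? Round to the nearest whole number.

161

A map distance of 19.5 m.u. corresponds to a recombination frequency of 0.195.
The F1 is sn+ w+ / sn w, so sn w is a parental gamete class with expected frequency (1 − r)/2 = 0.805/2 = 0.4025.
Expected number = 0.4025 × 400 = 161.00 ≈ 161.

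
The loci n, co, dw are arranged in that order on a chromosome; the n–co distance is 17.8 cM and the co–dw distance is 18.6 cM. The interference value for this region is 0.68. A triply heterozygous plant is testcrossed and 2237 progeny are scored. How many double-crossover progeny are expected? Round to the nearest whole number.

24

Map distances give recombination frequencies of 0.178 and 0.186 for the two intervals.
With interference 0.68 (so coincidence = 0.32), expected double-crossover frequency = 0.178 × 0.186 × 0.32 = 0.01059.
Expected number = 0.01059 × 2237 = 23.70 ≈ 24.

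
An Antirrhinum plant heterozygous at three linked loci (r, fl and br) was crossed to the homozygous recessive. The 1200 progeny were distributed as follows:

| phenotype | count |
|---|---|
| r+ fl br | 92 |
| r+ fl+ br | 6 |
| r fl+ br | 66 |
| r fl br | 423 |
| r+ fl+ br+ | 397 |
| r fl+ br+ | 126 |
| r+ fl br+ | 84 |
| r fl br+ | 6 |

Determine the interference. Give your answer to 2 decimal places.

0.61

The two most frequent reciprocal classes, r fl br and r+ fl+ br+, are the parental types, so the F1 was r fl br / r+ fl+ br+.
The two rarest classes, r fl br+ and r+ fl+ br, are the double crossovers. Comparing them with the parentals, only the br allele has switched, so br is the middle locus and the order is r – br – fl.
r–br: (218 + 12)/1200 = 0.1917; br–fl: (150 + 12)/1200 = 0.1350.
Expected DCO frequency = 0.1917 × 0.1350 ≈ 0.02588; observed = 12/1200 ≈ 0.01000.
Coefficient of coincidence = 0.01000/0.02588 ≈ 0.39; interference = 1 − 0.39 = 0.61.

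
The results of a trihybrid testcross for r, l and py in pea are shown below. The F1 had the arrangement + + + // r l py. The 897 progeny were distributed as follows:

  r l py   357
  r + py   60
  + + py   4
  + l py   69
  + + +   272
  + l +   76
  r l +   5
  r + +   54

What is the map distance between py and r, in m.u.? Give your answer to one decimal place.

The two rarest classes, + + py and r l +, are the double crossovers. Comparing them with the parentals, only the py allele has switched, so py is the middle locus and the order is r – py – l.
Crossovers in the r–py interval produce the single-crossover classes r + + and + l py (54 + 69 = 123) plus the double crossovers (9).
RF(r–py) = (123 + 9) / 897 = 132/897 = 0.1472 → 14.7 m.u.

14.7 m.u.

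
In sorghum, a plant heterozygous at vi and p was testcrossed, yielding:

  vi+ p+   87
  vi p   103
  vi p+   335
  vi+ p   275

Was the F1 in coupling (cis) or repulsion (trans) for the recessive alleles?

The two most frequent classes are vi+ p (275) and vi p+ (335); these are the parental (non-recombinant) types.
So the F1 carried vi+ p on one chromosome and vi p+ on the other — the recessive alleles are on opposite chromosomes (trans / repulsion).

trans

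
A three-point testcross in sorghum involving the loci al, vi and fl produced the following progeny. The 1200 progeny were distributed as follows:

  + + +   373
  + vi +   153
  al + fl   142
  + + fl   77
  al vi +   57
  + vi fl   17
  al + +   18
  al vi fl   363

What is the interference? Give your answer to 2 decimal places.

The two most frequent reciprocal classes, + + + and al vi fl, are the parental types, so the F1 was + + + / al vi fl.
The two rarest classes, al + + and + vi fl, are the double crossovers. Comparing them with the parentals, only the al allele has switched, so al is the middle locus and the order is fl – al – vi.
fl–al: (134 + 35)/1200 = 0.1408; al–vi: (295 + 35)/1200 = 0.2750.
Expected DCO frequency = 0.1408 × 0.2750 ≈ 0.03872; observed = 35/1200 ≈ 0.02917.
Coefficient of coincidence = 0.02917/0.03872 ≈ 0.75; interference = 1 − 0.75 = 0.25.

0.25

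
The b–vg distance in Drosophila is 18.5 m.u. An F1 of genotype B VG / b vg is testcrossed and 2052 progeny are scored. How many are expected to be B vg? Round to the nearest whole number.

A map distance of 18.5 m.u. corresponds to a recombination frequency of 0.185.
The F1 is B VG / b vg, so B vg is a recombinant gamete class with expected frequency r/2 = 0.185/2 = 0.0925.
Expected number = 0.0925 × 2052 = 189.81 ≈ 190.

190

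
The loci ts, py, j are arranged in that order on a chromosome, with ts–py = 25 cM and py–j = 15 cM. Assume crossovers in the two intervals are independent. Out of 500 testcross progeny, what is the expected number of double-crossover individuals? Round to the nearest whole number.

Map distances give recombination frequencies of 0.250 and 0.150 for the two intervals.
With no interference, expected double-crossover frequency = 0.250 × 0.150 = 0.03750.
Expected number = 0.03750 × 500 = 18.75 ≈ 19.

19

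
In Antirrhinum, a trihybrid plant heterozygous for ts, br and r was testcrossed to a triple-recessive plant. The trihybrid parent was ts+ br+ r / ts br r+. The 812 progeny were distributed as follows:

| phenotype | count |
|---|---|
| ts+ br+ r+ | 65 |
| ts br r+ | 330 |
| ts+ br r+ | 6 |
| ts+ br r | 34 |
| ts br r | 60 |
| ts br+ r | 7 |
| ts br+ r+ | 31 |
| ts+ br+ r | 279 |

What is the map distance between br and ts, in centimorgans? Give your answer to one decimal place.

The two rarest classes, ts br+ r and ts+ br r+, are the double crossovers. Comparing them with the parentals, only the ts allele has switched, so ts is the middle locus and the order is r – ts – br.
Crossovers in the ts–br interval produce the single-crossover classes ts+ br r and ts br+ r+ (34 + 31 = 65) plus the double crossovers (13).
RF(ts–br) = (65 + 13) / 812 = 78/812 = 0.0961 → 9.6 centimorgans.

9.6 centimorgans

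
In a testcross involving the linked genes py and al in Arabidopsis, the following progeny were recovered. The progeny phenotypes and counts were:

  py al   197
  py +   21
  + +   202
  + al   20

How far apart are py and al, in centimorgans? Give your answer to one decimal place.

9.3 centimorgans

The two most frequent classes, + + (202) and py al (197), are the parental types, so the F1 was + + / py al.
The recombinant classes are + al and py +: 20 + 21 = 41.
Recombination frequency = 41/440 = 0.0932 ≈ 9.3%, i.e. 9.3 centimorgans.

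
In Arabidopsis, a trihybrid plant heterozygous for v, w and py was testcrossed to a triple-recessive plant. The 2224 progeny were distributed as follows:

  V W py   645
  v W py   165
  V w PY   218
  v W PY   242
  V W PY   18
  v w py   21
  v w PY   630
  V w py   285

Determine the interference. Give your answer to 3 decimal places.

0.637

The two most frequent reciprocal classes, V W py and v w PY, are the parental types, so the F1 was V W py / v w PY.
The two rarest classes, V W PY and v w py, are the double crossovers. Comparing them with the parentals, only the py allele has switched, so py is the middle locus and the order is w – py – v.
w–py: (527 + 39)/2224 = 0.2545; py–v: (383 + 39)/2224 = 0.1897.
Expected DCO frequency = 0.2545 × 0.1897 ≈ 0.04828; observed = 39/2224 ≈ 0.01754.
Coefficient of coincidence = 0.01754/0.04828 ≈ 0.363; interference = 1 − 0.363 = 0.637.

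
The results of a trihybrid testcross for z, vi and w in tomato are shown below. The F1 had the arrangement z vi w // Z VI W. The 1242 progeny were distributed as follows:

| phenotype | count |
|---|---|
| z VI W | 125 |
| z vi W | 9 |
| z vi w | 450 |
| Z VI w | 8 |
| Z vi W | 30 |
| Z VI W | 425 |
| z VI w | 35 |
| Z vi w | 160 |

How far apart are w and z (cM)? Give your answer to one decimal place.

The two rarest classes, z vi W and Z VI w, are the double crossovers. Comparing them with the parentals, only the w allele has switched, so w is the middle locus and the order is z – w – vi.
Crossovers in the z–w interval produce the single-crossover classes Z vi w and z VI W (160 + 125 = 285) plus the double crossovers (17).
RF(z–w) = (285 + 17) / 1242 = 302/1242 = 0.2432 → 24.3 cM.

24.3 cM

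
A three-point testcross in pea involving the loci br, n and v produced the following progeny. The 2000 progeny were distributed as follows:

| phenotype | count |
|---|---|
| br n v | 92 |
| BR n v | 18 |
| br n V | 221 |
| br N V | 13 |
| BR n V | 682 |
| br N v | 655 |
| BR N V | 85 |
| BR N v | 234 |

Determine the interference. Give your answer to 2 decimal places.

0.39

The two most frequent reciprocal classes, br N v and BR n V, are the parental types, so the F1 was br N v / BR n V.
The two rarest classes, br N V and BR n v, are the double crossovers. Comparing them with the parentals, only the v allele has switched, so v is the middle locus and the order is br – v – n.
br–v: (455 + 31)/2000 = 0.2430; v–n: (177 + 31)/2000 = 0.1040.
Expected DCO frequency = 0.2430 × 0.1040 ≈ 0.02527; observed = 31/2000 ≈ 0.01550.
Coefficient of coincidence = 0.01550/0.02527 ≈ 0.61; interference = 1 − 0.61 = 0.39.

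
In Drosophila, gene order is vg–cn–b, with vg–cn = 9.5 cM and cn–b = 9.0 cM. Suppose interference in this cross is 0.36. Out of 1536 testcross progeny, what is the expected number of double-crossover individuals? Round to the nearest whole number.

Map distances give recombination frequencies of 0.095 and 0.090 for the two intervals.
With interference 0.36 (so coincidence = 0.64), expected double-crossover frequency = 0.095 × 0.090 × 0.64 = 0.00547.
Expected number = 0.00547 × 1536 = 8.40 ≈ 8.

8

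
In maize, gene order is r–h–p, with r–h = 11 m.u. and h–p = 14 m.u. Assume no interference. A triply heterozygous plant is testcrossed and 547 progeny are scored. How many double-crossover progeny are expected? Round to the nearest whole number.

Map distances give recombination frequencies of 0.110 and 0.140 for the two intervals.
With no interference, expected double-crossover frequency = 0.110 × 0.140 = 0.01540.
Expected number = 0.01540 × 547 = 8.42 ≈ 8.

8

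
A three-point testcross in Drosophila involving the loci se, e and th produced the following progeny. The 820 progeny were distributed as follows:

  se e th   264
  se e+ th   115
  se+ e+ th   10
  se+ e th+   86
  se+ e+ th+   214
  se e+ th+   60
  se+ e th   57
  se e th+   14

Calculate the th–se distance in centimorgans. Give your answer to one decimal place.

The two most frequent reciprocal classes, se e th and se+ e+ th+, are the parental types, so the F1 was se e th / se+ e+ th+.
The two rarest classes, se e th+ and se+ e+ th, are the double crossovers. Comparing them with the parentals, only the th allele has switched, so th is the middle locus and the order is se – th – e.
Crossovers in the se–th interval produce the single-crossover classes se+ e th and se e+ th+ (57 + 60 = 117) plus the double crossovers (24).
RF(se–th) = (117 + 24) / 820 = 141/820 = 0.1720 → 17.2 centimorgans.

17.2 centimorgans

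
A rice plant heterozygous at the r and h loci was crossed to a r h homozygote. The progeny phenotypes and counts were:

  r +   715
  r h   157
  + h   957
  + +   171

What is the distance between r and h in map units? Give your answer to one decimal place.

16.4 map units

The two most frequent classes, + h (957) and r + (715), are the parental types, so the F1 was + h / r +.
The recombinant classes are + + and r h: 171 + 157 = 328.
Recombination frequency = 328/2000 = 0.1640 ≈ 16.4%, i.e. 16.4 map units.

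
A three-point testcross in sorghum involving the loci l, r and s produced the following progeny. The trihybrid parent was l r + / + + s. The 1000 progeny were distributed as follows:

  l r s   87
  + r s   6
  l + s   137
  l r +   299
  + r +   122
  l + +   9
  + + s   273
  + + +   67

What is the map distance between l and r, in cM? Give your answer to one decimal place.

The two rarest classes, l + + and + r s, are the double crossovers. Comparing them with the parentals, only the r allele has switched, so r is the middle locus and the order is s – r – l.
Crossovers in the r–l interval produce the single-crossover classes + r + and l + s (122 + 137 = 259) plus the double crossovers (15).
RF(r–l) = (259 + 15) / 1000 = 274/1000 = 0.2740 → 27.4 cM.

27.4 cM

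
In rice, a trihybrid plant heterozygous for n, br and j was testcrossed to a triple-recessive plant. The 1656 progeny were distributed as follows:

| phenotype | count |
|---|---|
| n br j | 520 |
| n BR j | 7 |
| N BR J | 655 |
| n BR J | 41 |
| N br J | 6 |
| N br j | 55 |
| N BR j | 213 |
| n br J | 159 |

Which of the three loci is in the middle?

The two most frequent reciprocal classes, N BR J and n br j, are the parental types, so the F1 was N BR J / n br j.
The two rarest classes, N br J and n BR j, are the double crossovers. Comparing them with the parentals, only the br allele has switched, so br is the middle locus and the order is j – br – n.

br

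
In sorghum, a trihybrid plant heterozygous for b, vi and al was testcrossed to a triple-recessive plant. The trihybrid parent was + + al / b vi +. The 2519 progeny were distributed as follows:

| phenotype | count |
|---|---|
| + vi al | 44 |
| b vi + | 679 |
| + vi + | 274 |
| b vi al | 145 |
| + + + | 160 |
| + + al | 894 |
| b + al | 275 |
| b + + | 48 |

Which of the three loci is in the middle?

The two rarest classes, + vi al and b + +, are the double crossovers. Comparing them with the parentals, only the vi allele has switched, so vi is the middle locus and the order is b – vi – al.

vi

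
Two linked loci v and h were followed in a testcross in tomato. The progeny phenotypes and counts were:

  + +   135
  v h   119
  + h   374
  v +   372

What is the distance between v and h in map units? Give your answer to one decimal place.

The two most frequent classes, + h (374) and v + (372), are the parental types, so the F1 was + h / v +.
The recombinant classes are + + and v h: 135 + 119 = 254.
Recombination frequency = 254/1000 = 0.2540 ≈ 25.4%, i.e. 25.4 map units.

25.4 map units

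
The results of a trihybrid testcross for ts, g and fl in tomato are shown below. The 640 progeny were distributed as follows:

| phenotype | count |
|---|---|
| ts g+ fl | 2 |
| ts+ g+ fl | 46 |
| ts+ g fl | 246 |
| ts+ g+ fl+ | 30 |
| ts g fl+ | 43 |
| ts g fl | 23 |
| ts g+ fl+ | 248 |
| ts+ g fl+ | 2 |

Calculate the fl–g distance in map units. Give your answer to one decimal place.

The two most frequent reciprocal classes, ts g+ fl+ and ts+ g fl, are the parental types, so the F1 was ts g+ fl+ / ts+ g fl.
The two rarest classes, ts g+ fl and ts+ g fl+, are the double crossovers. Comparing them with the parentals, only the fl allele has switched, so fl is the middle locus and the order is g – fl – ts.
Crossovers in the g–fl interval produce the single-crossover classes ts g fl+ and ts+ g+ fl (43 + 46 = 89) plus the double crossovers (4).
RF(g–fl) = (89 + 4) / 640 = 93/640 = 0.1453 → 14.5 map units.

14.5 map units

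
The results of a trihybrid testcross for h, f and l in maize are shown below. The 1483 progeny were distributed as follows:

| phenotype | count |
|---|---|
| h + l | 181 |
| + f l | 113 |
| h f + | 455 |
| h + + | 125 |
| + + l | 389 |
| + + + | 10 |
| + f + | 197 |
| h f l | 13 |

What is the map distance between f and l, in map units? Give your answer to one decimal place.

17.6 map units

The two most frequent reciprocal classes, + + l and h f +, are the parental types, so the F1 was + + l / h f +.
The two rarest classes, + + + and h f l, are the double crossovers. Comparing them with the parentals, only the l allele has switched, so l is the middle locus and the order is h – l – f.
Crossovers in the l–f interval produce the single-crossover classes + f l and h + + (113 + 125 = 238) plus the double crossovers (23).
RF(l–f) = (238 + 23) / 1483 = 261/1483 = 0.1760 → 17.6 map units.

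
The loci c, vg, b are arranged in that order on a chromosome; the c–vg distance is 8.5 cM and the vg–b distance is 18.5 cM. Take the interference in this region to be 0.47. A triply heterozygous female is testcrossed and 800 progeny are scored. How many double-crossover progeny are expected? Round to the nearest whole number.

7

Map distances give recombination frequencies of 0.085 and 0.185 for the two intervals.
With interference 0.47 (so coincidence = 0.53), expected double-crossover frequency = 0.085 × 0.185 × 0.53 = 0.00833.
Expected number = 0.00833 × 800 = 6.67 ≈ 7.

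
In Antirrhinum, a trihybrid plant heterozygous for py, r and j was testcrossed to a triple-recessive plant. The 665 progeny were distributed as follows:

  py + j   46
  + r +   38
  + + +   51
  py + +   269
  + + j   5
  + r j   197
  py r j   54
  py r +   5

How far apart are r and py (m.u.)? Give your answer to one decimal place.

17.3 m.u.

The two most frequent reciprocal classes, + r j and py + +, are the parental types, so the F1 was + r j / py + +.
The two rarest classes, + + j and py r +, are the double crossovers. Comparing them with the parentals, only the r allele has switched, so r is the middle locus and the order is py – r – j.
Crossovers in the py–r interval produce the single-crossover classes py r j and + + + (54 + 51 = 105) plus the double crossovers (10).
RF(py–r) = (105 + 10) / 665 = 115/665 = 0.1729 → 17.3 m.u.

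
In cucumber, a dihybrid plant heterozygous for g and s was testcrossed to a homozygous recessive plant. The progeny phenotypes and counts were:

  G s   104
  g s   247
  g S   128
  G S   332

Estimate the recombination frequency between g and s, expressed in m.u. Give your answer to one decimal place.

The two most frequent classes, G S (332) and g s (247), are the parental types, so the F1 was G S / g s.
The recombinant classes are G s and g S: 104 + 128 = 232.
Recombination frequency = 232/811 = 0.2861 ≈ 28.6%, i.e. 28.6 m.u.

28.6 m.u.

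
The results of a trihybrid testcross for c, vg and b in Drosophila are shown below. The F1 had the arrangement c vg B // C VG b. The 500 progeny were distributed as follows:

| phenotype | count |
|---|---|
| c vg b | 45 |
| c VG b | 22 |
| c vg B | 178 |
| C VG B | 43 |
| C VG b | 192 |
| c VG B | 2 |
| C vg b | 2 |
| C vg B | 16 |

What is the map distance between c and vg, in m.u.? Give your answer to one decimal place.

The two rarest classes, c VG B and C vg b, are the double crossovers. Comparing them with the parentals, only the vg allele has switched, so vg is the middle locus and the order is b – vg – c.
Crossovers in the vg–c interval produce the single-crossover classes C vg B and c VG b (16 + 22 = 38) plus the double crossovers (4).
RF(vg–c) = (38 + 4) / 500 = 42/500 = 0.0840 → 8.4 m.u.

8.4 m.u.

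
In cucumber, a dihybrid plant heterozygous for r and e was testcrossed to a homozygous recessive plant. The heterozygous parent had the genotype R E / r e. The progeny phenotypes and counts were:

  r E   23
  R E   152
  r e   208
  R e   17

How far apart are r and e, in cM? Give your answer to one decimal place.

The recombinant classes are R e and r E: 17 + 23 = 40.
Recombination frequency = 40/400 = 0.1000 ≈ 10.0%, i.e. 10.0 cM.

10.0 cM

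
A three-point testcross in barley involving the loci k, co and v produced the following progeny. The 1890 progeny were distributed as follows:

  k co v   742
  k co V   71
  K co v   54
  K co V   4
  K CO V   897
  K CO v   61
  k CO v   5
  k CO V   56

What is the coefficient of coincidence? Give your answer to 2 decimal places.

1.01

The two most frequent reciprocal classes, K CO V and k co v, are the parental types, so the F1 was K CO V / k co v.
The two rarest classes, K co V and k CO v, are the double crossovers. Comparing them with the parentals, only the co allele has switched, so co is the middle locus and the order is k – co – v.
k–co: (110 + 9)/1890 = 0.0630; co–v: (132 + 9)/1890 = 0.0746.
Expected DCO frequency = 0.0630 × 0.0746 ≈ 0.00470; observed = 9/1890 ≈ 0.00476.
Coefficient of coincidence = 0.00476/0.00470 ≈ 1.01.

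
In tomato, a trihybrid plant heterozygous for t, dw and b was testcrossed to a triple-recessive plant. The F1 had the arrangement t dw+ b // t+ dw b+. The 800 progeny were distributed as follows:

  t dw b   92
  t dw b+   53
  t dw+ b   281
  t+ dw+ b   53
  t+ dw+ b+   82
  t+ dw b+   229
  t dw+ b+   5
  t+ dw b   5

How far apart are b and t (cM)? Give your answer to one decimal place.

The two rarest classes, t dw+ b+ and t+ dw b, are the double crossovers. Comparing them with the parentals, only the b allele has switched, so b is the middle locus and the order is dw – b – t.
Crossovers in the b–t interval produce the single-crossover classes t+ dw+ b and t dw b+ (53 + 53 = 106) plus the double crossovers (10).
RF(b–t) = (106 + 10) / 800 = 116/800 = 0.1450 → 14.5 cM.

14.5 cM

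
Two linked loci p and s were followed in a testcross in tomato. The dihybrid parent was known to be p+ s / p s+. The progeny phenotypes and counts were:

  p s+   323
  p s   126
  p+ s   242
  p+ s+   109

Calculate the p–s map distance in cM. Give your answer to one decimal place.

The recombinant classes are p+ s+ and p s: 109 + 126 = 235.
Recombination frequency = 235/800 = 0.2938 ≈ 29.4%, i.e. 29.4 cM.

29.4 cM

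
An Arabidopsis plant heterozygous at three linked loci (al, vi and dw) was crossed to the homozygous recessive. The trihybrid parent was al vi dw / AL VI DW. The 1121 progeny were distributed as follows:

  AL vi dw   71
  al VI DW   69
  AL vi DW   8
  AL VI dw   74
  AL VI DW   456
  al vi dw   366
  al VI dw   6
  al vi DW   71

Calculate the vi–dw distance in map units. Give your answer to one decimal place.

The two rarest classes, al VI dw and AL vi DW, are the double crossovers. Comparing them with the parentals, only the vi allele has switched, so vi is the middle locus and the order is dw – vi – al.
Crossovers in the dw–vi interval produce the single-crossover classes al vi DW and AL VI dw (71 + 74 = 145) plus the double crossovers (14).
RF(dw–vi) = (145 + 14) / 1121 = 159/1121 = 0.1418 → 14.2 map units.

14.2 map units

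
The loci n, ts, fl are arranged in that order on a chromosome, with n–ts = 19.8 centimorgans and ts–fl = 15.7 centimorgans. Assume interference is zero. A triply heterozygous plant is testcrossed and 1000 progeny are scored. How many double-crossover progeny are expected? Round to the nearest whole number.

Map distances give recombination frequencies of 0.198 and 0.157 for the two intervals.
With no interference, expected double-crossover frequency = 0.198 × 0.157 = 0.03109.
Expected number = 0.03109 × 1000 = 31.09 ≈ 31.

31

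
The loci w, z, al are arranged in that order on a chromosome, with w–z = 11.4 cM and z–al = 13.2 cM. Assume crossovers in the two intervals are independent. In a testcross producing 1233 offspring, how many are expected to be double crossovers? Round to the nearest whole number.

19

Map distances give recombination frequencies of 0.114 and 0.132 for the two intervals.
With no interference, expected double-crossover frequency = 0.114 × 0.132 = 0.01505.
Expected number = 0.01505 × 1233 = 18.55 ≈ 19.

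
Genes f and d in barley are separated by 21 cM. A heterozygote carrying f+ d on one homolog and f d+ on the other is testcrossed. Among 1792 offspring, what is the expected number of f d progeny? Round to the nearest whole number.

188

A map distance of 21 cM corresponds to a recombination frequency of 0.210.
The F1 is f+ d / f d+, so f d is a recombinant gamete class with expected frequency r/2 = 0.210/2 = 0.1050.
Expected number = 0.1050 × 1792 = 188.16 ≈ 188.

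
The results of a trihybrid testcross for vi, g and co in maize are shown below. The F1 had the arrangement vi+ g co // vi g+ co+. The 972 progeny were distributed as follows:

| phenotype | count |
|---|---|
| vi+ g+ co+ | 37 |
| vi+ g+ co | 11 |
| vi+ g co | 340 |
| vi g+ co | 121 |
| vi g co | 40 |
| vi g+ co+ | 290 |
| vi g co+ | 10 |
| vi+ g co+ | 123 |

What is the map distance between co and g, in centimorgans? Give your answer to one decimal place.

27.3 centimorgans

The two rarest classes, vi+ g+ co and vi g co+, are the double crossovers. Comparing them with the parentals, only the g allele has switched, so g is the middle locus and the order is vi – g – co.
Crossovers in the g–co interval produce the single-crossover classes vi+ g co+ and vi g+ co (123 + 121 = 244) plus the double crossovers (21).
RF(g–co) = (244 + 21) / 972 = 265/972 = 0.2726 → 27.3 centimorgans.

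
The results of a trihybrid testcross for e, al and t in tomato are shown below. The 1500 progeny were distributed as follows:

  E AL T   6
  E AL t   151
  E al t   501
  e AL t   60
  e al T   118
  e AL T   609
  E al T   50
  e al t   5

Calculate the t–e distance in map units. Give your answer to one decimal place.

The two most frequent reciprocal classes, E al t and e AL T, are the parental types, so the F1 was E al t / e AL T.
The two rarest classes, e al t and E AL T, are the double crossovers. Comparing them with the parentals, only the e allele has switched, so e is the middle locus and the order is t – e – al.
Crossovers in the t–e interval produce the single-crossover classes E al T and e AL t (50 + 60 = 110) plus the double crossovers (11).
RF(t–e) = (110 + 11) / 1500 = 121/1500 = 0.0807 → 8.1 map units.

8.1 map units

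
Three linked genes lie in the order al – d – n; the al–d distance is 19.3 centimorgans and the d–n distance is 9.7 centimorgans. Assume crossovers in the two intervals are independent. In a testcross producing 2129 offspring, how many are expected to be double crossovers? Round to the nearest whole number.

40

Map distances give recombination frequencies of 0.193 and 0.097 for the two intervals.
With no interference, expected double-crossover frequency = 0.193 × 0.097 = 0.01872.
Expected number = 0.01872 × 2129 = 39.86 ≈ 40.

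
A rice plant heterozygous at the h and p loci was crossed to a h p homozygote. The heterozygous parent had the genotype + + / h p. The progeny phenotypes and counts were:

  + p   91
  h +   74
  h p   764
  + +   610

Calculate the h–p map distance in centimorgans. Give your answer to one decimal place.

The recombinant classes are + p and h +: 91 + 74 = 165.
Recombination frequency = 165/1539 = 0.1072 ≈ 10.7%, i.e. 10.7 centimorgans.

10.7 centimorgans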